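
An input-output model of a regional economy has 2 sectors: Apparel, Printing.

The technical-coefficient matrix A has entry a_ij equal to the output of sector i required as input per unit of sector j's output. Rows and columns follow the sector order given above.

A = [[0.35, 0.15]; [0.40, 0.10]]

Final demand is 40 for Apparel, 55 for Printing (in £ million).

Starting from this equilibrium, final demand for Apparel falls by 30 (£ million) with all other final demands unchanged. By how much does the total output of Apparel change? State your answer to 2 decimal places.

I − A =
  [   0.65    -0.15]
  [  -0.40     0.90]
det(I−A) = (0.65)(0.90) − (-0.15)(-0.40) = 0.5250
adj(I−A) = [[0.90, 0.15], [0.40, 0.65]]
(I − A)⁻¹ = adj(I−A) / det(I−A) ≈
  [   1.7143     0.2857]
  [   0.7619     1.2381]
Δx = (I − A)⁻¹ Δd with Δd having -30 in the Apparel component and 0 elsewhere.
So Δx_1 = L_11 · (-30), where L_11 = adj(I−A)_11 / det(I−A) = 0.90 / 0.5250.
Δx_1 = 0.90 × (-30) / 0.5250 = -27.00 / 0.5250 ≈ -51.43.

Δx_1 = -51.43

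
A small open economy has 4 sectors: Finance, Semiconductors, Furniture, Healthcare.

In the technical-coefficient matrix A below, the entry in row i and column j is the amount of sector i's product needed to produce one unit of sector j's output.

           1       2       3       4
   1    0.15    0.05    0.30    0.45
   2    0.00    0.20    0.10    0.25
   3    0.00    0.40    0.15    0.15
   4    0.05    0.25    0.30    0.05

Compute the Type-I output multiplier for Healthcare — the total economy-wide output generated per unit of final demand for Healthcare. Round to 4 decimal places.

m_4 = 3.2728

I − A =
  [   0.85    -0.05    -0.30    -0.45]
  [   0.00     0.80    -0.10    -0.25]
  [   0.00    -0.40     0.85    -0.15]
  [  -0.05    -0.25    -0.30     0.95]
Compute the cofactors C_ij = (−1)^(i+j)·(3×3 minor ij) of I−A; the adjugate is their transpose:
adj(I−A) = Cᵀ =
  [ 0.485125   0.313000   0.337000   0.365375]
  [ 0.011375   0.626750   0.146000   0.193375]
  [ 0.011000   0.346250   0.574250   0.187000]
  [ 0.032000   0.290750   0.237500   0.544000]
det(I−A) = Σ_j (I−A)_1j·C_1j = (0.85)(0.485125) + (-0.05)(0.011375) + (-0.30)(0.011000) + (-0.45)(0.032000) = 0.3940875
(I − A)⁻¹ = adj(I−A) / det(I−A) ≈
  [   1.23101     0.79424     0.85514     0.92714]
  [   0.02886     1.59038     0.37048     0.49069]
  [   0.02791     0.87861     1.45716     0.47451]
  [   0.08120     0.73778     0.60266     1.38040]
The output multiplier for sector j is the column-j sum of the Leontief inverse (I − A)⁻¹ = adj(I−A) / det(I−A).
Column 4 of adj(I−A): (0.365375, 0.193375, 0.187000, 0.544000); det(I−A) = 0.3940875.
m_4 = (0.365375 + 0.193375 + 0.187000 + 0.544000) / 0.3940875 = 1.28975 / 0.3940875 ≈ 3.2728.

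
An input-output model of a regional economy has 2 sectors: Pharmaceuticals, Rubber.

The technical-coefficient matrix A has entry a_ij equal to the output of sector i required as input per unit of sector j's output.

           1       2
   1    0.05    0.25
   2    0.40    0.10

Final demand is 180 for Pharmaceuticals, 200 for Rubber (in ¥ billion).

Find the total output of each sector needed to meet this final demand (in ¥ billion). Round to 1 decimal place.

x_1 = 280.8, x_2 = 347.0

I − A =
  [   0.95    -0.25]
  [  -0.40     0.90]
det(I−A) = (0.95)(0.90) − (-0.25)(-0.40) = 0.7550
adj(I−A) = [[0.90, 0.25], [0.40, 0.95]]
(I − A)⁻¹ = adj(I−A) / det(I−A) ≈
  [   1.1921     0.3311]
  [   0.5298     1.2583]
x = (I − A)⁻¹ d = adj(I−A)·d / det(I−A), with det(I−A) = 0.7550:
  x_1 = (0.90·180 + 0.25·200) / 0.7550 = 212.00 / 0.7550 ≈ 280.8
  x_2 = (0.40·180 + 0.95·200) / 0.7550 = 262.00 / 0.7550 ≈ 347.0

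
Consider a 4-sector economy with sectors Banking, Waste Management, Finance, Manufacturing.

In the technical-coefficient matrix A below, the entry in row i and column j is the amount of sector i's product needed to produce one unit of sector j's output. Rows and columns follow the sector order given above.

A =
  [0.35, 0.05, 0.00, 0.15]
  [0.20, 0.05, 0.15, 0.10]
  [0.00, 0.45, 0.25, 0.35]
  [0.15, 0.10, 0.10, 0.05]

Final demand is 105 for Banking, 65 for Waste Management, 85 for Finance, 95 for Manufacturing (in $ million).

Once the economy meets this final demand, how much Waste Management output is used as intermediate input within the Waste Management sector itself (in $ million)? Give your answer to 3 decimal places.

z_WW = 9.153

I − A =
  [   0.65    -0.05     0.00    -0.15]
  [  -0.20     0.95    -0.15    -0.10]
  [   0.00    -0.45     0.75    -0.35]
  [  -0.15    -0.10    -0.10     0.95]
Compute the cofactors C_ij = (−1)^(i+j)·(3×3 minor ij) of I−A; the adjugate is their transpose:
adj(I−A) = Cᵀ =
  [ 0.562250   0.051875   0.024125   0.103125]
  [ 0.154625   0.423500   0.098750   0.105375]
  [ 0.149125   0.293125   0.545500   0.255375]
  [ 0.120750   0.083625   0.071625   0.411750]
det(I−A) = Σ_j (I−A)_1j·C_1j = (0.65)(0.562250) + (-0.05)(0.154625) + (0.00)(0.149125) + (-0.15)(0.120750) = 0.33961875
(I − A)⁻¹ = adj(I−A) / det(I−A) ≈
  [   1.6555     0.1527     0.0710     0.3036]
  [   0.4553     1.2470     0.2908     0.3103]
  [   0.4391     0.8631     1.6062     0.7519]
  [   0.3555     0.2462     0.2109     1.2124]
First solve x = (I − A)⁻¹ d = adj(I−A)·d / det(I−A); in particular x_W = (0.154625·105 + 0.423500·65 + 0.098750·85 + 0.105375·95) / 0.33961875 = 62.1675 / 0.33961875 ≈ 183.05085.
Intermediate flow from W to W: z_WW = a_WW · x_W = 0.05 × 62.1675 / 0.33961875 = 3.108375 / 0.33961875 ≈ 9.153.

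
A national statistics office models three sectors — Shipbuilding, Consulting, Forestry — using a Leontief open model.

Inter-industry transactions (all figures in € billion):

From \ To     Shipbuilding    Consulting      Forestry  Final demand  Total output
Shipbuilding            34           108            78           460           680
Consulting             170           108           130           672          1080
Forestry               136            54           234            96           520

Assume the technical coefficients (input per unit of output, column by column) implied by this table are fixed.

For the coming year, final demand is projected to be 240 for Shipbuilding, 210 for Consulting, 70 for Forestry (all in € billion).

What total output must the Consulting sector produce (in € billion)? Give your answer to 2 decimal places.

Technical coefficients a_ij = z_ij / X_j:
  a_11 = 34/680 = 0.05, a_21 = 170/680 = 0.25, a_31 = 136/680 = 0.20
  a_12 = 108/1080 = 0.10, a_22 = 108/1080 = 0.10, a_32 = 54/1080 = 0.05
  a_13 = 78/520 = 0.15, a_23 = 130/520 = 0.25, a_33 = 234/520 = 0.45
I − A =
  [   0.95    -0.10    -0.15]
  [  -0.25     0.90    -0.25]
  [  -0.20    -0.05     0.55]
Cofactors of I−A, C_ij = (−1)^(i+j)·(minor ij) (rows/columns in the sector order above):
  C_11 = (0.90)(0.55) − (-0.25)(-0.05) = 0.4825
  C_12 = −[(-0.25)(0.55) − (-0.25)(-0.20)] = 0.1875
  C_13 = (-0.25)(-0.05) − (0.90)(-0.20) = 0.1925
  C_21 = −[(-0.10)(0.55) − (-0.15)(-0.05)] = 0.0625
  C_22 = (0.95)(0.55) − (-0.15)(-0.20) = 0.4925
  C_23 = −[(0.95)(-0.05) − (-0.10)(-0.20)] = 0.0675
  C_31 = (-0.10)(-0.25) − (-0.15)(0.90) = 0.1600
  C_32 = −[(0.95)(-0.25) − (-0.15)(-0.25)] = 0.2750
  C_33 = (0.95)(0.90) − (-0.10)(-0.25) = 0.8300
det(I−A) = Σ_j (I−A)_1j·C_1j = (0.95)(0.4825) + (-0.10)(0.1875) + (-0.15)(0.1925) = 0.41075
adj(I−A) = Cᵀ =
  [ 0.4825   0.0625   0.1600]
  [ 0.1875   0.4925   0.2750]
  [ 0.1925   0.0675   0.8300]
(I − A)⁻¹ = adj(I−A) / det(I−A) ≈
  [   1.1747     0.1522     0.3895]
  [   0.4565     1.1990     0.6695]
  [   0.4687     0.1643     2.0207]
x = (I − A)⁻¹ d = adj(I−A)·d / det(I−A), with det(I−A) = 0.41075:
  x_1 = (0.4825·240 + 0.0625·210 + 0.1600·70) / 0.41075 = 140.125 / 0.41075 ≈ 341.14
  x_2 = (0.1875·240 + 0.4925·210 + 0.2750·70) / 0.41075 = 167.675 / 0.41075 ≈ 408.22
  x_3 = (0.1925·240 + 0.0675·210 + 0.8300·70) / 0.41075 = 118.475 / 0.41075 ≈ 288.44

x_2 = 408.22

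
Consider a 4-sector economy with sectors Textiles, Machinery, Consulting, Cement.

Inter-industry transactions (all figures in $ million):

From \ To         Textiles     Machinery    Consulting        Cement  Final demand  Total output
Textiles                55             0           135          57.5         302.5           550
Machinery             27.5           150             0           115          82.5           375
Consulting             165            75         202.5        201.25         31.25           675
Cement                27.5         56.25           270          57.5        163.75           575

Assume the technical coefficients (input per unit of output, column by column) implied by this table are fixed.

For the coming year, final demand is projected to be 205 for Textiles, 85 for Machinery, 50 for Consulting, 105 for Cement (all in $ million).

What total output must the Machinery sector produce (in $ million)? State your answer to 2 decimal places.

x_2 = 321.10

Technical coefficients a_ij = z_ij / X_j:
  a_11 = 55/550 = 0.10, a_21 = 27.5/550 = 0.05, a_31 = 165/550 = 0.30, a_41 = 27.5/550 = 0.05
  a_12 = 0/375 = 0.00, a_22 = 150/375 = 0.40, a_32 = 75/375 = 0.20, a_42 = 56.25/375 = 0.15
  a_13 = 135/675 = 0.20, a_23 = 0/675 = 0.00, a_33 = 202.5/675 = 0.30, a_43 = 270/675 = 0.40
  a_14 = 57.5/575 = 0.10, a_24 = 115/575 = 0.20, a_34 = 201.25/575 = 0.35, a_44 = 57.5/575 = 0.10
I − A =
  [   0.90     0.00    -0.20    -0.10]
  [  -0.05     0.60     0.00    -0.20]
  [  -0.30    -0.20     0.70    -0.35]
  [  -0.05    -0.15    -0.40     0.90]
Compute the cofactors C_ij = (−1)^(i+j)·(3×3 minor ij) of I−A; the adjugate is their transpose:
adj(I−A) = Cᵀ =
  [ 0.257000   0.065000   0.126000   0.092000]
  [ 0.055500   0.368000   0.085000   0.121000]
  [ 0.177125   0.212750   0.455250   0.244000]
  [ 0.102250   0.159500   0.223500   0.340000]
det(I−A) = Σ_j (I−A)_1j·C_1j = (0.90)(0.257000) + (0.00)(0.055500) + (-0.20)(0.177125) + (-0.10)(0.102250) = 0.18565
(I − A)⁻¹ = adj(I−A) / det(I−A) ≈
  [   1.3843     0.3501     0.6787     0.4956]
  [   0.2989     1.9822     0.4579     0.6518]
  [   0.9541     1.1460     2.4522     1.3143]
  [   0.5508     0.8591     1.2039     1.8314]
x = (I − A)⁻¹ d = adj(I−A)·d / det(I−A), with det(I−A) = 0.18565:
  x_1 = (0.257000·205 + 0.065000·85 + 0.126000·50 + 0.092000·105) / 0.18565 = 74.17 / 0.18565 ≈ 399.52
  x_2 = (0.055500·205 + 0.368000·85 + 0.085000·50 + 0.121000·105) / 0.18565 = 59.6125 / 0.18565 ≈ 321.10
  x_3 = (0.177125·205 + 0.212750·85 + 0.455250·50 + 0.244000·105) / 0.18565 = 102.776875 / 0.18565 ≈ 553.61
  x_4 = (0.102250·205 + 0.159500·85 + 0.223500·50 + 0.340000·105) / 0.18565 = 81.39375 / 0.18565 ≈ 438.43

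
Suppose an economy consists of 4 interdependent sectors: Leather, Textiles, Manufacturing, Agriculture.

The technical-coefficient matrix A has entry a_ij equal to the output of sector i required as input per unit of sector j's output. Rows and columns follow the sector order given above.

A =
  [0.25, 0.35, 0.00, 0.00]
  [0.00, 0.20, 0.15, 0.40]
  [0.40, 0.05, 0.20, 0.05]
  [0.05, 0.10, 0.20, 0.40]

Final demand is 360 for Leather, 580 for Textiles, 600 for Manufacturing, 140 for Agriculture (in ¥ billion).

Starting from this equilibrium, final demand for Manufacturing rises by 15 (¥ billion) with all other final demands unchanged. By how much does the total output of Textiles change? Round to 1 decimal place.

Δx_2 = 8.6

I − A =
  [   0.75    -0.35     0.00     0.00]
  [   0.00     0.80    -0.15    -0.40]
  [  -0.40    -0.05     0.80    -0.05]
  [  -0.05    -0.10    -0.20     0.60]
Compute the cofactors C_ij = (−1)^(i+j)·(3×3 minor ij) of I−A; the adjugate is their transpose:
adj(I−A) = Cᵀ =
  [ 0.334750   0.164500   0.059500   0.114625]
  [ 0.084375   0.352500   0.127500   0.245625]
  [ 0.179000   0.111125   0.323000   0.101000]
  [ 0.101625   0.109500   0.133875   0.453375]
det(I−A) = Σ_j (I−A)_1j·C_1j = (0.75)(0.334750) + (-0.35)(0.084375) + (0.00)(0.179000) + (0.00)(0.101625) = 0.22153125
(I − A)⁻¹ = adj(I−A) / det(I−A) ≈
  [   1.5111     0.7426     0.2686     0.5174]
  [   0.3809     1.5912     0.5755     1.1088]
  [   0.8080     0.5016     1.4580     0.4559]
  [   0.4587     0.4943     0.6043     2.0466]
Δx = (I − A)⁻¹ Δd with Δd having +15 in the Manufacturing component and 0 elsewhere.
So Δx_2 = L_23 · (+15), where L_23 = adj(I−A)_23 / det(I−A) = 0.127500 / 0.22153125.
Δx_2 = 0.127500 × (+15) / 0.22153125 = 1.9125 / 0.22153125 ≈ 8.6.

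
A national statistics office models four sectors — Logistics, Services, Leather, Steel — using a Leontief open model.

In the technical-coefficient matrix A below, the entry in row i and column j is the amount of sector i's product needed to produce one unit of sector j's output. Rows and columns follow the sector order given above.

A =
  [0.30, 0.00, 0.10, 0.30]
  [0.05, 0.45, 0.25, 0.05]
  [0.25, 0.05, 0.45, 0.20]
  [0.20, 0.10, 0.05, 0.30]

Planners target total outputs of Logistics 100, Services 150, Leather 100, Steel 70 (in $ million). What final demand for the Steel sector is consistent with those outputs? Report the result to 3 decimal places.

I − A =
  [   0.70     0.00    -0.10    -0.30]
  [  -0.05     0.55    -0.25    -0.05]
  [  -0.25    -0.05     0.55    -0.20]
  [  -0.20    -0.10    -0.05     0.70]
d = (I − A) x:
  d_1 = (+0.70)·100 + (+0.00)·150 + (-0.10)·100 + (-0.30)·70 = 39.000
  d_2 = (-0.05)·100 + (+0.55)·150 + (-0.25)·100 + (-0.05)·70 = 49.000
  d_3 = (-0.25)·100 + (-0.05)·150 + (+0.55)·100 + (-0.20)·70 = 8.500
  d_4 = (-0.20)·100 + (-0.10)·150 + (-0.05)·100 + (+0.70)·70 = 9.000

d_4 = 9.000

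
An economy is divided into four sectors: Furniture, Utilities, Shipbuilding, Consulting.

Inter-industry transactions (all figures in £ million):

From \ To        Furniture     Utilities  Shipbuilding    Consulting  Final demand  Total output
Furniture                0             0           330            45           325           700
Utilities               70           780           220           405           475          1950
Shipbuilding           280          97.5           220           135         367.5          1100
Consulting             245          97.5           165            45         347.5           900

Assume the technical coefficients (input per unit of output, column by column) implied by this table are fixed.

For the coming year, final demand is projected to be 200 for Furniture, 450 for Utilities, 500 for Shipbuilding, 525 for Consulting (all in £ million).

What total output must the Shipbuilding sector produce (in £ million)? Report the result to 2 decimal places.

x_S = 1283.78

Technical coefficients a_ij = z_ij / X_j:
  a_FF = 0/700 = 0.00, a_UF = 70/700 = 0.10, a_SF = 280/700 = 0.40, a_CF = 245/700 = 0.35
  a_FU = 0/1950 = 0.00, a_UU = 780/1950 = 0.40, a_SU = 97.5/1950 = 0.05, a_CU = 97.5/1950 = 0.05
  a_FS = 330/1100 = 0.30, a_US = 220/1100 = 0.20, a_SS = 220/1100 = 0.20, a_CS = 165/1100 = 0.15
  a_FC = 45/900 = 0.05, a_UC = 405/900 = 0.45, a_SC = 135/900 = 0.15, a_CC = 45/900 = 0.05
I − A =
  [   1.00     0.00    -0.30    -0.05]
  [  -0.10     0.60    -0.20    -0.45]
  [  -0.40    -0.05     0.80    -0.15]
  [  -0.35    -0.05    -0.15     0.95]
Compute the cofactors C_ij = (−1)^(i+j)·(3×3 minor ij) of I−A; the adjugate is their transpose:
adj(I−A) = Cᵀ =
  [ 0.410125   0.018875   0.169250   0.057250]
  [ 0.313250   0.590750   0.330500   0.348500]
  [ 0.263875   0.055125   0.536750   0.124750]
  [ 0.209250   0.046750   0.164500   0.396500]
det(I−A) = Σ_j (I−A)_1j·C_1j = (1.00)(0.410125) + (0.00)(0.313250) + (-0.30)(0.263875) + (-0.05)(0.209250) = 0.3205
(I − A)⁻¹ = adj(I−A) / det(I−A) ≈
  [   1.2796     0.0589     0.5281     0.1786]
  [   0.9774     1.8432     1.0312     1.0874]
  [   0.8233     0.1720     1.6747     0.3892]
  [   0.6529     0.1459     0.5133     1.2371]
x = (I − A)⁻¹ d = adj(I−A)·d / det(I−A), with det(I−A) = 0.3205:
  x_F = (0.410125·200 + 0.018875·450 + 0.169250·500 + 0.057250·525) / 0.3205 = 205.20 / 0.3205 ≈ 640.25
  x_U = (0.313250·200 + 0.590750·450 + 0.330500·500 + 0.348500·525) / 0.3205 = 676.70 / 0.3205 ≈ 2111.39
  x_S = (0.263875·200 + 0.055125·450 + 0.536750·500 + 0.124750·525) / 0.3205 = 411.45 / 0.3205 ≈ 1283.78
  x_C = (0.209250·200 + 0.046750·450 + 0.164500·500 + 0.396500·525) / 0.3205 = 353.30 / 0.3205 ≈ 1102.34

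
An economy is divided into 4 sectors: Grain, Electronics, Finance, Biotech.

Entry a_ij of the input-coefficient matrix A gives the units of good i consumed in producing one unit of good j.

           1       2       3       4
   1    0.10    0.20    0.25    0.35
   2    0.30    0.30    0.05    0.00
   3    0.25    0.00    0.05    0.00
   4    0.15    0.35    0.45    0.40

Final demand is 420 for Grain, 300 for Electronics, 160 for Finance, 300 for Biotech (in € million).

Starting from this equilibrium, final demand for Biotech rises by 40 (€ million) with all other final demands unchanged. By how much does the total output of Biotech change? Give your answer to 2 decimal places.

Δx_4 = 99.93

I − A =
  [   0.90    -0.20    -0.25    -0.35]
  [  -0.30     0.70    -0.05     0.00]
  [  -0.25     0.00     0.95     0.00]
  [  -0.15    -0.35    -0.45     0.60]
Compute the cofactors C_ij = (−1)^(i+j)·(3×3 minor ij) of I−A; the adjugate is their transpose:
adj(I−A) = Cᵀ =
  [ 0.399000   0.230375   0.227375   0.232750]
  [ 0.178500   0.386250   0.116625   0.104125]
  [ 0.105000   0.060625   0.268500   0.061250]
  [ 0.282625   0.328375   0.326250   0.495250]
det(I−A) = Σ_j (I−A)_1j·C_1j = (0.90)(0.399000) + (-0.20)(0.178500) + (-0.25)(0.105000) + (-0.35)(0.282625) = 0.19823125
(I − A)⁻¹ = adj(I−A) / det(I−A) ≈
  [   2.0128     1.1622     1.1470     1.1741]
  [   0.9005     1.9485     0.5883     0.5253]
  [   0.5297     0.3058     1.3545     0.3090]
  [   1.4257     1.6565     1.6458     2.4983]
Δx = (I − A)⁻¹ Δd with Δd having +40 in the Biotech component and 0 elsewhere.
So Δx_4 = L_44 · (+40), where L_44 = adj(I−A)_44 / det(I−A) = 0.495250 / 0.19823125.
Δx_4 = 0.495250 × (+40) / 0.19823125 = 19.81 / 0.19823125 ≈ 99.93.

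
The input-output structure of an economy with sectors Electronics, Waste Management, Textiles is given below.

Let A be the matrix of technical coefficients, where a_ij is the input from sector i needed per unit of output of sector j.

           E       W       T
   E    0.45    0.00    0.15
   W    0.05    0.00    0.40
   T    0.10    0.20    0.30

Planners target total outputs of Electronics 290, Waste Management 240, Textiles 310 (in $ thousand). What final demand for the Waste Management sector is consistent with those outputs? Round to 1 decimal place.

I − A =
  [   0.55     0.00    -0.15]
  [  -0.05     1.00    -0.40]
  [  -0.10    -0.20     0.70]
d = (I − A) x:
  d_E = (+0.55)·290 + (+0.00)·240 + (-0.15)·310 = 113.0
  d_W = (-0.05)·290 + (+1.00)·240 + (-0.40)·310 = 101.5
  d_T = (-0.10)·290 + (-0.20)·240 + (+0.70)·310 = 140.0

d_W = 101.5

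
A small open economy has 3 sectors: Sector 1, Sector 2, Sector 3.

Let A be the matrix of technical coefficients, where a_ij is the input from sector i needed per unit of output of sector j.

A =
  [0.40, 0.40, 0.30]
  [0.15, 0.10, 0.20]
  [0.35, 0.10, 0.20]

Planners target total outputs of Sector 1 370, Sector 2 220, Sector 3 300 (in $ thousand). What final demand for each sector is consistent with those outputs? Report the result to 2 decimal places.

d_1 = 44.00, d_2 = 82.50, d_3 = 88.50

I − A =
  [   0.60    -0.40    -0.30]
  [  -0.15     0.90    -0.20]
  [  -0.35    -0.10     0.80]
d = (I − A) x:
  d_1 = (+0.60)·370 + (-0.40)·220 + (-0.30)·300 = 44.00
  d_2 = (-0.15)·370 + (+0.90)·220 + (-0.20)·300 = 82.50
  d_3 = (-0.35)·370 + (-0.10)·220 + (+0.80)·300 = 88.50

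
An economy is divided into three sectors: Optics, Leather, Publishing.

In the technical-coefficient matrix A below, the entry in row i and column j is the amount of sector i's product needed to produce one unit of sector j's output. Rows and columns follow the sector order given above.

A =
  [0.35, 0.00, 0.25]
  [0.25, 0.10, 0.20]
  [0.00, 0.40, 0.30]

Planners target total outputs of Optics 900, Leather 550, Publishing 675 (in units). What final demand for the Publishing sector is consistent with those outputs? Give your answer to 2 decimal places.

d_P = 252.50

I − A =
  [   0.65     0.00    -0.25]
  [  -0.25     0.90    -0.20]
  [   0.00    -0.40     0.70]
d = (I − A) x:
  d_O = (+0.65)·900 + (+0.00)·550 + (-0.25)·675 = 416.25
  d_L = (-0.25)·900 + (+0.90)·550 + (-0.20)·675 = 135.00
  d_P = (+0.00)·900 + (-0.40)·550 + (+0.70)·675 = 252.50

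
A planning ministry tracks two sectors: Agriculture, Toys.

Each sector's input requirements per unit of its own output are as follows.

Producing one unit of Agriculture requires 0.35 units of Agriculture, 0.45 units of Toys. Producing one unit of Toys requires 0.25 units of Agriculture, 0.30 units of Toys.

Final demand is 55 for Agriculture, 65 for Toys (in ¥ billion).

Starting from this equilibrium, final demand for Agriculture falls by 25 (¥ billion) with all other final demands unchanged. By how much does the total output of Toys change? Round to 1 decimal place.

Δx_T = -32.8

I − A =
  [   0.65    -0.25]
  [  -0.45     0.70]
det(I−A) = (0.65)(0.70) − (-0.25)(-0.45) = 0.3425
adj(I−A) = [[0.70, 0.25], [0.45, 0.65]]
(I − A)⁻¹ = adj(I−A) / det(I−A) ≈
  [   2.0438     0.7299]
  [   1.3139     1.8978]
Δx = (I − A)⁻¹ Δd with Δd having -25 in the Agriculture component and 0 elsewhere.
So Δx_T = L_TA · (-25), where L_TA = adj(I−A)_TA / det(I−A) = 0.45 / 0.3425.
Δx_T = 0.45 × (-25) / 0.3425 = -11.25 / 0.3425 ≈ -32.8.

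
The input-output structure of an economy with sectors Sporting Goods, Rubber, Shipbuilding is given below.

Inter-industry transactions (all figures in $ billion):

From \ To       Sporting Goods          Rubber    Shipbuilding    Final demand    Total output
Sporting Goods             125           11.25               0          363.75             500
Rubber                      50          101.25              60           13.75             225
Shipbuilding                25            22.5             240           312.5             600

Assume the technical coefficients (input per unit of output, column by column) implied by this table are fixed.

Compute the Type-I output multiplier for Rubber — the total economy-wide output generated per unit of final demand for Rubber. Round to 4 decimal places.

Technical coefficients a_ij = z_ij / X_j:
  a_11 = 125/500 = 0.25, a_21 = 50/500 = 0.10, a_31 = 25/500 = 0.05
  a_12 = 11.25/225 = 0.05, a_22 = 101.25/225 = 0.45, a_32 = 22.5/225 = 0.10
  a_13 = 0/600 = 0.00, a_23 = 60/600 = 0.10, a_33 = 240/600 = 0.40
I − A =
  [   0.75    -0.05     0.00]
  [  -0.10     0.55    -0.10]
  [  -0.05    -0.10     0.60]
Cofactors of I−A, C_ij = (−1)^(i+j)·(minor ij) (rows/columns in the sector order above):
  C_11 = (0.55)(0.60) − (-0.10)(-0.10) = 0.3200
  C_12 = −[(-0.10)(0.60) − (-0.10)(-0.05)] = 0.0650
  C_13 = (-0.10)(-0.10) − (0.55)(-0.05) = 0.0375
  C_21 = −[(-0.05)(0.60) − (0.00)(-0.10)] = 0.0300
  C_22 = (0.75)(0.60) − (0.00)(-0.05) = 0.4500
  C_23 = −[(0.75)(-0.10) − (-0.05)(-0.05)] = 0.0775
  C_31 = (-0.05)(-0.10) − (0.00)(0.55) = 0.0050
  C_32 = −[(0.75)(-0.10) − (0.00)(-0.10)] = 0.0750
  C_33 = (0.75)(0.55) − (-0.05)(-0.10) = 0.4075
det(I−A) = Σ_j (I−A)_1j·C_1j = (0.75)(0.3200) + (-0.05)(0.0650) + (0.00)(0.0375) = 0.23675
adj(I−A) = Cᵀ =
  [ 0.3200   0.0300   0.0050]
  [ 0.0650   0.4500   0.0750]
  [ 0.0375   0.0775   0.4075]
(I − A)⁻¹ = adj(I−A) / det(I−A) ≈
  [   1.35164     0.12672     0.02112]
  [   0.27455     1.90074     0.31679]
  [   0.15839     0.32735     1.72122]
The output multiplier for sector j is the column-j sum of the Leontief inverse (I − A)⁻¹ = adj(I−A) / det(I−A).
Column 2 of adj(I−A): (0.0300, 0.4500, 0.0775); det(I−A) = 0.23675.
m_2 = (0.0300 + 0.4500 + 0.0775) / 0.23675 = 0.5575 / 0.23675 ≈ 2.3548.

m_2 = 2.3548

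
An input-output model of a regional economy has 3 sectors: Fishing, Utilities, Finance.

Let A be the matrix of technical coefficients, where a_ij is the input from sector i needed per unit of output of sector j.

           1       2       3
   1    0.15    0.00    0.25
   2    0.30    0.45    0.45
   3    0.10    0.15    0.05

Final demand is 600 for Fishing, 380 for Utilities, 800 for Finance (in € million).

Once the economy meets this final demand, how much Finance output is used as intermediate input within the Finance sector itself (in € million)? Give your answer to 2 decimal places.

z_33 = 66.68

I − A =
  [   0.85     0.00    -0.25]
  [  -0.30     0.55    -0.45]
  [  -0.10    -0.15     0.95]
Cofactors of I−A, C_ij = (−1)^(i+j)·(minor ij) (rows/columns in the sector order above):
  C_11 = (0.55)(0.95) − (-0.45)(-0.15) = 0.4550
  C_12 = −[(-0.30)(0.95) − (-0.45)(-0.10)] = 0.3300
  C_13 = (-0.30)(-0.15) − (0.55)(-0.10) = 0.1000
  C_21 = −[(0.00)(0.95) − (-0.25)(-0.15)] = 0.0375
  C_22 = (0.85)(0.95) − (-0.25)(-0.10) = 0.7825
  C_23 = −[(0.85)(-0.15) − (0.00)(-0.10)] = 0.1275
  C_31 = (0.00)(-0.45) − (-0.25)(0.55) = 0.1375
  C_32 = −[(0.85)(-0.45) − (-0.25)(-0.30)] = 0.4575
  C_33 = (0.85)(0.55) − (0.00)(-0.30) = 0.4675
det(I−A) = Σ_j (I−A)_1j·C_1j = (0.85)(0.4550) + (0.00)(0.3300) + (-0.25)(0.1000) = 0.36175
adj(I−A) = Cᵀ =
  [ 0.4550   0.0375   0.1375]
  [ 0.3300   0.7825   0.4575]
  [ 0.1000   0.1275   0.4675]
(I − A)⁻¹ = adj(I−A) / det(I−A) ≈
  [   1.2578     0.1037     0.3801]
  [   0.9122     2.1631     1.2647]
  [   0.2764     0.3525     1.2923]
First solve x = (I − A)⁻¹ d = adj(I−A)·d / det(I−A); in particular x_3 = (0.1000·600 + 0.1275·380 + 0.4675·800) / 0.36175 = 482.45 / 0.36175 ≈ 1333.6558.
Intermediate flow from 3 to 3: z_33 = a_33 · x_3 = 0.05 × 482.45 / 0.36175 = 24.1225 / 0.36175 ≈ 66.68.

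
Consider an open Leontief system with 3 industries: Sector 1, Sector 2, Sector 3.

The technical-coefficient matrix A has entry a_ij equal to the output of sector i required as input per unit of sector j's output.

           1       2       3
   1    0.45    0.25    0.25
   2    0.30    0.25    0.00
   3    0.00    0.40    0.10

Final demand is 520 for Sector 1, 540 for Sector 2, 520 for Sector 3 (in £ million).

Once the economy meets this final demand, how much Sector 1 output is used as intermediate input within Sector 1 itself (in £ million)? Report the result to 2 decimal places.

z_11 = 1025.75

I − A =
  [   0.55    -0.25    -0.25]
  [  -0.30     0.75     0.00]
  [   0.00    -0.40     0.90]
Cofactors of I−A, C_ij = (−1)^(i+j)·(minor ij) (rows/columns in the sector order above):
  C_11 = (0.75)(0.90) − (0.00)(-0.40) = 0.6750
  C_12 = −[(-0.30)(0.90) − (0.00)(0.00)] = 0.2700
  C_13 = (-0.30)(-0.40) − (0.75)(0.00) = 0.1200
  C_21 = −[(-0.25)(0.90) − (-0.25)(-0.40)] = 0.3250
  C_22 = (0.55)(0.90) − (-0.25)(0.00) = 0.4950
  C_23 = −[(0.55)(-0.40) − (-0.25)(0.00)] = 0.2200
  C_31 = (-0.25)(0.00) − (-0.25)(0.75) = 0.1875
  C_32 = −[(0.55)(0.00) − (-0.25)(-0.30)] = 0.0750
  C_33 = (0.55)(0.75) − (-0.25)(-0.30) = 0.3375
det(I−A) = Σ_j (I−A)_1j·C_1j = (0.55)(0.6750) + (-0.25)(0.2700) + (-0.25)(0.1200) = 0.27375
adj(I−A) = Cᵀ =
  [ 0.6750   0.3250   0.1875]
  [ 0.2700   0.4950   0.0750]
  [ 0.1200   0.2200   0.3375]
(I − A)⁻¹ = adj(I−A) / det(I−A) ≈
  [   2.4658     1.1872     0.6849]
  [   0.9863     1.8082     0.2740]
  [   0.4384     0.8037     1.2329]
First solve x = (I − A)⁻¹ d = adj(I−A)·d / det(I−A); in particular x_1 = (0.6750·520 + 0.3250·540 + 0.1875·520) / 0.27375 = 624.00 / 0.27375 ≈ 2279.4521.
Intermediate flow from 1 to 1: z_11 = a_11 · x_1 = 0.45 × 624.00 / 0.27375 = 280.80 / 0.27375 ≈ 1025.75.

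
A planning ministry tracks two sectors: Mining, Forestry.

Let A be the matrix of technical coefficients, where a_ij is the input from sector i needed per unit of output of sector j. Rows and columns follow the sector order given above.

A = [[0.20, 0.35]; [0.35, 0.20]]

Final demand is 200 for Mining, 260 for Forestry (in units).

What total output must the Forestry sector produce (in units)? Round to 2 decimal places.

x_2 = 537.20

I − A =
  [   0.80    -0.35]
  [  -0.35     0.80]
det(I−A) = (0.80)(0.80) − (-0.35)(-0.35) = 0.5175
adj(I−A) = [[0.80, 0.35], [0.35, 0.80]]
(I − A)⁻¹ = adj(I−A) / det(I−A) ≈
  [   1.5459     0.6763]
  [   0.6763     1.5459]
x = (I − A)⁻¹ d = adj(I−A)·d / det(I−A), with det(I−A) = 0.5175:
  x_1 = (0.80·200 + 0.35·260) / 0.5175 = 251.00 / 0.5175 ≈ 485.02
  x_2 = (0.35·200 + 0.80·260) / 0.5175 = 278.00 / 0.5175 ≈ 537.20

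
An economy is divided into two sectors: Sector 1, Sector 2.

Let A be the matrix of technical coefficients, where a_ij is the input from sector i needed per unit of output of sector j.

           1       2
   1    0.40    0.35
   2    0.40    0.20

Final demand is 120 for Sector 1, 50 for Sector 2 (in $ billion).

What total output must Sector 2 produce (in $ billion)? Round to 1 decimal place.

I − A =
  [   0.60    -0.35]
  [  -0.40     0.80]
det(I−A) = (0.60)(0.80) − (-0.35)(-0.40) = 0.3400
adj(I−A) = [[0.80, 0.35], [0.40, 0.60]]
(I − A)⁻¹ = adj(I−A) / det(I−A) ≈
  [   2.3529     1.0294]
  [   1.1765     1.7647]
x = (I − A)⁻¹ d = adj(I−A)·d / det(I−A), with det(I−A) = 0.3400:
  x_1 = (0.80·120 + 0.35·50) / 0.3400 = 113.50 / 0.3400 ≈ 333.8
  x_2 = (0.40·120 + 0.60·50) / 0.3400 = 78.00 / 0.3400 ≈ 229.4

x_2 = 229.4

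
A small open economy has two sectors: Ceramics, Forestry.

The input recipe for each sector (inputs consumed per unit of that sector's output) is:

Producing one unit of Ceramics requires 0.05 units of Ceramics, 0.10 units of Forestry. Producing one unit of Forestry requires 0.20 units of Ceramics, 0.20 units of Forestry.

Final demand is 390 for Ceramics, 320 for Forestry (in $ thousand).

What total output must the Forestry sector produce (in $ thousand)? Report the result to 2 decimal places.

I − A =
  [   0.95    -0.20]
  [  -0.10     0.80]
det(I−A) = (0.95)(0.80) − (-0.20)(-0.10) = 0.7400
adj(I−A) = [[0.80, 0.20], [0.10, 0.95]]
(I − A)⁻¹ = adj(I−A) / det(I−A) ≈
  [   1.0811     0.2703]
  [   0.1351     1.2838]
x = (I − A)⁻¹ d = adj(I−A)·d / det(I−A), with det(I−A) = 0.7400:
  x_C = (0.80·390 + 0.20·320) / 0.7400 = 376.00 / 0.7400 ≈ 508.11
  x_F = (0.10·390 + 0.95·320) / 0.7400 = 343.00 / 0.7400 ≈ 463.51

x_F = 463.51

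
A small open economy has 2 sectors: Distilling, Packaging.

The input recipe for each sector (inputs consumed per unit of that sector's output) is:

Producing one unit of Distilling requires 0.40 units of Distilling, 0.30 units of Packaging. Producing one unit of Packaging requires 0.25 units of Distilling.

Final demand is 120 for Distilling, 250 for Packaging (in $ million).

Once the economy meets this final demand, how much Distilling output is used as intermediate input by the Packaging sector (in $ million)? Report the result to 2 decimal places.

I − A =
  [   0.60    -0.25]
  [  -0.30     1.00]
det(I−A) = (0.60)(1.00) − (-0.25)(-0.30) = 0.5250
adj(I−A) = [[1.00, 0.25], [0.30, 0.60]]
(I − A)⁻¹ = adj(I−A) / det(I−A) ≈
  [   1.9048     0.4762]
  [   0.5714     1.1429]
First solve x = (I − A)⁻¹ d = adj(I−A)·d / det(I−A); in particular x_P = (0.30·120 + 0.60·250) / 0.5250 = 186.00 / 0.5250 ≈ 354.2857.
Intermediate flow from D to P: z_DP = a_DP · x_P = 0.25 × 186.00 / 0.5250 = 46.50 / 0.5250 ≈ 88.57.

z_DP = 88.57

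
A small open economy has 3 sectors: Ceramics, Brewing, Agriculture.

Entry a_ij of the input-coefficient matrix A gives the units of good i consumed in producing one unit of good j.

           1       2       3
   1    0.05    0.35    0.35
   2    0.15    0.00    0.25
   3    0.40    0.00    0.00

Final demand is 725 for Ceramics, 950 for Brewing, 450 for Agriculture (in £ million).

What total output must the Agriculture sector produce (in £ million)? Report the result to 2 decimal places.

I − A =
  [   0.95    -0.35    -0.35]
  [  -0.15     1.00    -0.25]
  [  -0.40     0.00     1.00]
Cofactors of I−A, C_ij = (−1)^(i+j)·(minor ij) (rows/columns in the sector order above):
  C_11 = (1.00)(1.00) − (-0.25)(0.00) = 1.0000
  C_12 = −[(-0.15)(1.00) − (-0.25)(-0.40)] = 0.2500
  C_13 = (-0.15)(0.00) − (1.00)(-0.40) = 0.4000
  C_21 = −[(-0.35)(1.00) − (-0.35)(0.00)] = 0.3500
  C_22 = (0.95)(1.00) − (-0.35)(-0.40) = 0.8100
  C_23 = −[(0.95)(0.00) − (-0.35)(-0.40)] = 0.1400
  C_31 = (-0.35)(-0.25) − (-0.35)(1.00) = 0.4375
  C_32 = −[(0.95)(-0.25) − (-0.35)(-0.15)] = 0.2900
  C_33 = (0.95)(1.00) − (-0.35)(-0.15) = 0.8975
det(I−A) = Σ_j (I−A)_1j·C_1j = (0.95)(1.0000) + (-0.35)(0.2500) + (-0.35)(0.4000) = 0.7225
adj(I−A) = Cᵀ =
  [ 1.0000   0.3500   0.4375]
  [ 0.2500   0.8100   0.2900]
  [ 0.4000   0.1400   0.8975]
(I − A)⁻¹ = adj(I−A) / det(I−A) ≈
  [   1.3841     0.4844     0.6055]
  [   0.3460     1.1211     0.4014]
  [   0.5536     0.1938     1.2422]
x = (I − A)⁻¹ d = adj(I−A)·d / det(I−A), with det(I−A) = 0.7225:
  x_1 = (1.0000·725 + 0.3500·950 + 0.4375·450) / 0.7225 = 1254.375 / 0.7225 ≈ 1736.16
  x_2 = (0.2500·725 + 0.8100·950 + 0.2900·450) / 0.7225 = 1081.25 / 0.7225 ≈ 1496.54
  x_3 = (0.4000·725 + 0.1400·950 + 0.8975·450) / 0.7225 = 826.875 / 0.7225 ≈ 1144.46

x_3 = 1144.46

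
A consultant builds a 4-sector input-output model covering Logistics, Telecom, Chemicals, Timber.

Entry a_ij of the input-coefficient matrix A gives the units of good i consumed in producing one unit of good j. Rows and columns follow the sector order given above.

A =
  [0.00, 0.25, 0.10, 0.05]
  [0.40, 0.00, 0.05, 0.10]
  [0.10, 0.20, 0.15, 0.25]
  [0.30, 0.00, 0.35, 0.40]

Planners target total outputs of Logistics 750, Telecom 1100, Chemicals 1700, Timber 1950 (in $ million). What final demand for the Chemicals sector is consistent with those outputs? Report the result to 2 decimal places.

I − A =
  [   1.00    -0.25    -0.10    -0.05]
  [  -0.40     1.00    -0.05    -0.10]
  [  -0.10    -0.20     0.85    -0.25]
  [  -0.30     0.00    -0.35     0.60]
d = (I − A) x:
  d_1 = (+1.00)·750 + (-0.25)·1100 + (-0.10)·1700 + (-0.05)·1950 = 207.50
  d_2 = (-0.40)·750 + (+1.00)·1100 + (-0.05)·1700 + (-0.10)·1950 = 520.00
  d_3 = (-0.10)·750 + (-0.20)·1100 + (+0.85)·1700 + (-0.25)·1950 = 662.50
  d_4 = (-0.30)·750 + (+0.00)·1100 + (-0.35)·1700 + (+0.60)·1950 = 350.00

d_3 = 662.50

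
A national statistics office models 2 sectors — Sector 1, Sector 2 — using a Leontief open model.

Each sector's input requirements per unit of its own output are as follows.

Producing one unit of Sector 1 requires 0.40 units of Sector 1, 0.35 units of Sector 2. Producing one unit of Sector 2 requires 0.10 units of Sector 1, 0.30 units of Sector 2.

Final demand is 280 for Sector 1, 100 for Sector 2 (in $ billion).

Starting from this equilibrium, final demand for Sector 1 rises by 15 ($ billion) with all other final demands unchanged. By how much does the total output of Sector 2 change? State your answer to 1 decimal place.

I − A =
  [   0.60    -0.10]
  [  -0.35     0.70]
det(I−A) = (0.60)(0.70) − (-0.10)(-0.35) = 0.3850
adj(I−A) = [[0.70, 0.10], [0.35, 0.60]]
(I − A)⁻¹ = adj(I−A) / det(I−A) ≈
  [   1.8182     0.2597]
  [   0.9091     1.5584]
Δx = (I − A)⁻¹ Δd with Δd having +15 in the Sector 1 component and 0 elsewhere.
So Δx_2 = L_21 · (+15), where L_21 = adj(I−A)_21 / det(I−A) = 0.35 / 0.3850.
Δx_2 = 0.35 × (+15) / 0.3850 = 5.25 / 0.3850 ≈ 13.6.

Δx_2 = 13.6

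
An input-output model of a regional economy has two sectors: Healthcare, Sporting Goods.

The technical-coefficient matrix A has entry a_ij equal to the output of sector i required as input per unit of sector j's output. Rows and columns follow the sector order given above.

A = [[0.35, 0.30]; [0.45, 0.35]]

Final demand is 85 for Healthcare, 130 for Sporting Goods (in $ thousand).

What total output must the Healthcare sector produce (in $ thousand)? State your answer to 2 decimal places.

x_1 = 327.83

I − A =
  [   0.65    -0.30]
  [  -0.45     0.65]
det(I−A) = (0.65)(0.65) − (-0.30)(-0.45) = 0.2875
adj(I−A) = [[0.65, 0.30], [0.45, 0.65]]
(I − A)⁻¹ = adj(I−A) / det(I−A) ≈
  [   2.2609     1.0435]
  [   1.5652     2.2609]
x = (I − A)⁻¹ d = adj(I−A)·d / det(I−A), with det(I−A) = 0.2875:
  x_1 = (0.65·85 + 0.30·130) / 0.2875 = 94.25 / 0.2875 ≈ 327.83
  x_2 = (0.45·85 + 0.65·130) / 0.2875 = 122.75 / 0.2875 ≈ 426.96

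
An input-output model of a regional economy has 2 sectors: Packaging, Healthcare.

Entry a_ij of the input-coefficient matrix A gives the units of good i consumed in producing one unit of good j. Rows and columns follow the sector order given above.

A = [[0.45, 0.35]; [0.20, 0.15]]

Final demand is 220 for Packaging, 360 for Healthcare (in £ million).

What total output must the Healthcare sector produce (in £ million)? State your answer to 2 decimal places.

x_H = 608.81

I − A =
  [   0.55    -0.35]
  [  -0.20     0.85]
det(I−A) = (0.55)(0.85) − (-0.35)(-0.20) = 0.3975
adj(I−A) = [[0.85, 0.35], [0.20, 0.55]]
(I − A)⁻¹ = adj(I−A) / det(I−A) ≈
  [   2.1384     0.8805]
  [   0.5031     1.3836]
x = (I − A)⁻¹ d = adj(I−A)·d / det(I−A), with det(I−A) = 0.3975:
  x_P = (0.85·220 + 0.35·360) / 0.3975 = 313.00 / 0.3975 ≈ 787.42
  x_H = (0.20·220 + 0.55·360) / 0.3975 = 242.00 / 0.3975 ≈ 608.81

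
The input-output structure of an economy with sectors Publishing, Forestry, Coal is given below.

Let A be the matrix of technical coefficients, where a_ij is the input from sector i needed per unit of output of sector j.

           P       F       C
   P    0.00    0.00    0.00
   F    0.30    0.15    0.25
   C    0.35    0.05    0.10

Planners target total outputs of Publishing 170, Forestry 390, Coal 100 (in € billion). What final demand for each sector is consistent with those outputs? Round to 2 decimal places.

d_P = 170.00, d_F = 255.50, d_C = 11.00

I − A =
  [   1.00     0.00     0.00]
  [  -0.30     0.85    -0.25]
  [  -0.35    -0.05     0.90]
d = (I − A) x:
  d_P = (+1.00)·170 + (+0.00)·390 + (+0.00)·100 = 170.00
  d_F = (-0.30)·170 + (+0.85)·390 + (-0.25)·100 = 255.50
  d_C = (-0.35)·170 + (-0.05)·390 + (+0.90)·100 = 11.00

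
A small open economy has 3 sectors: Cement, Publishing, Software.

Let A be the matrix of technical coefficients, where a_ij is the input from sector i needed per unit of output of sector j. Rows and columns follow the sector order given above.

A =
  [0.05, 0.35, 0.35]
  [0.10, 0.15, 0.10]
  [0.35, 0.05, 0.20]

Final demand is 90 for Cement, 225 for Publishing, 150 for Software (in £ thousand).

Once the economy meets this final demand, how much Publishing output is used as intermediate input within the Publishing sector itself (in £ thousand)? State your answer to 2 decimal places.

I − A =
  [   0.95    -0.35    -0.35]
  [  -0.10     0.85    -0.10]
  [  -0.35    -0.05     0.80]
Cofactors of I−A, C_ij = (−1)^(i+j)·(minor ij) (rows/columns in the sector order above):
  C_11 = (0.85)(0.80) − (-0.10)(-0.05) = 0.6750
  C_12 = −[(-0.10)(0.80) − (-0.10)(-0.35)] = 0.1150
  C_13 = (-0.10)(-0.05) − (0.85)(-0.35) = 0.3025
  C_21 = −[(-0.35)(0.80) − (-0.35)(-0.05)] = 0.2975
  C_22 = (0.95)(0.80) − (-0.35)(-0.35) = 0.6375
  C_23 = −[(0.95)(-0.05) − (-0.35)(-0.35)] = 0.1700
  C_31 = (-0.35)(-0.10) − (-0.35)(0.85) = 0.3325
  C_32 = −[(0.95)(-0.10) − (-0.35)(-0.10)] = 0.1300
  C_33 = (0.95)(0.85) − (-0.35)(-0.10) = 0.7725
det(I−A) = Σ_j (I−A)_1j·C_1j = (0.95)(0.6750) + (-0.35)(0.1150) + (-0.35)(0.3025) = 0.495125
adj(I−A) = Cᵀ =
  [ 0.6750   0.2975   0.3325]
  [ 0.1150   0.6375   0.1300]
  [ 0.3025   0.1700   0.7725]
(I − A)⁻¹ = adj(I−A) / det(I−A) ≈
  [   1.3633     0.6009     0.6715]
  [   0.2323     1.2876     0.2626]
  [   0.6110     0.3433     1.5602]
First solve x = (I − A)⁻¹ d = adj(I−A)·d / det(I−A); in particular x_2 = (0.1150·90 + 0.6375·225 + 0.1300·150) / 0.495125 = 173.2875 / 0.495125 ≈ 349.9874.
Intermediate flow from 2 to 2: z_22 = a_22 · x_2 = 0.15 × 173.2875 / 0.495125 = 25.993125 / 0.495125 ≈ 52.50.

z_22 = 52.50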